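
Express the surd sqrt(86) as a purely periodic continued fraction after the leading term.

[9; (3, 1, 1, 1, 8, 1, 1, 1, 3, 18)]

Write x_i = (sqrt(86) + m_i)/d_i with (m_0, d_0) = (0, 1). a_0 = floor(sqrt(86)) = 9, since 9^2 = 81 <= 86 < 100 = 10^2.
Iterate m_{i+1} = d_i*a_i - m_i, d_{i+1} = (86 - m_{i+1}^2)/d_i, a_{i+1} = floor((a_0 + m_{i+1})/d_{i+1}):
  m_1 = 1*9 - 0 = 9, d_1 = (86 - 9^2)/1 = 5/1 = 5, a_1 = floor((9 + 9)/5) = 3.
  m_2 = 5*3 - 9 = 6, d_2 = (86 - 6^2)/5 = 50/5 = 10, a_2 = floor((9 + 6)/10) = 1.
  m_3 = 10*1 - 6 = 4, d_3 = (86 - 4^2)/10 = 70/10 = 7, a_3 = floor((9 + 4)/7) = 1.
  m_4 = 7*1 - 4 = 3, d_4 = (86 - 3^2)/7 = 77/7 = 11, a_4 = floor((9 + 3)/11) = 1.
  m_5 = 11*1 - 3 = 8, d_5 = (86 - 8^2)/11 = 22/11 = 2, a_5 = floor((9 + 8)/2) = 8.
  m_6 = 2*8 - 8 = 8, d_6 = (86 - 8^2)/2 = 22/2 = 11, a_6 = floor((9 + 8)/11) = 1.
  m_7 = 11*1 - 8 = 3, d_7 = (86 - 3^2)/11 = 77/11 = 7, a_7 = floor((9 + 3)/7) = 1.
  m_8 = 7*1 - 3 = 4, d_8 = (86 - 4^2)/7 = 70/7 = 10, a_8 = floor((9 + 4)/10) = 1.
  m_9 = 10*1 - 4 = 6, d_9 = (86 - 6^2)/10 = 50/10 = 5, a_9 = floor((9 + 6)/5) = 3.
  m_10 = 5*3 - 6 = 9, d_10 = (86 - 9^2)/5 = 5/5 = 1, a_10 = floor((9 + 9)/1) = 18.
  m_11 = 1*18 - 9 = 9, d_11 = (86 - 9^2)/1 = 5/1 = 5: (m_11, d_11) = (m_1, d_1) = (9, 5), so from here the quotients repeat a_1, ..., a_10; the period length is 10.
Hence the expansion of sqrt(86) is a_0 = 9 followed by the repeating block 3, 1, 1, 1, 8, 1, 1, 1, 3, 18 (period 10).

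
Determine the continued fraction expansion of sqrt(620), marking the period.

Write x_i = (sqrt(620) + m_i)/d_i with (m_0, d_0) = (0, 1). a_0 = floor(sqrt(620)) = 24, since 24^2 = 576 <= 620 < 625 = 25^2.
Iterate m_{i+1} = d_i*a_i - m_i, d_{i+1} = (620 - m_{i+1}^2)/d_i, a_{i+1} = floor((a_0 + m_{i+1})/d_{i+1}):
  m_1 = 1*24 - 0 = 24, d_1 = (620 - 24^2)/1 = 44/1 = 44, a_1 = floor((24 + 24)/44) = 1.
  m_2 = 44*1 - 24 = 20, d_2 = (620 - 20^2)/44 = 220/44 = 5, a_2 = floor((24 + 20)/5) = 8.
  m_3 = 5*8 - 20 = 20, d_3 = (620 - 20^2)/5 = 220/5 = 44, a_3 = floor((24 + 20)/44) = 1.
  m_4 = 44*1 - 20 = 24, d_4 = (620 - 24^2)/44 = 44/44 = 1, a_4 = floor((24 + 24)/1) = 48.
  m_5 = 1*48 - 24 = 24, d_5 = (620 - 24^2)/1 = 44/1 = 44: (m_5, d_5) = (m_1, d_1) = (24, 44), so from here the quotients repeat a_1, ..., a_4; the period length is 4.
Hence the expansion of sqrt(620) is a_0 = 24 followed by the repeating block 1, 8, 1, 48 (period 4).

[24; (1, 8, 1, 48)]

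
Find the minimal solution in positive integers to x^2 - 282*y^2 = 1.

First expand sqrt(282) as a continued fraction. With x_i = (sqrt(282) + m_i)/d_i and (m_0, d_0) = (0, 1): a_0 = floor(sqrt(282)) = 16, since 16^2 = 256 <= 282 < 289 = 17^2.
Iterate m_{i+1} = d_i*a_i - m_i, d_{i+1} = (282 - m_{i+1}^2)/d_i, a_{i+1} = floor((a_0 + m_{i+1})/d_{i+1}):
  m_1 = 1*16 - 0 = 16, d_1 = (282 - 16^2)/1 = 26/1 = 26, a_1 = floor((16 + 16)/26) = 1.
  m_2 = 26*1 - 16 = 10, d_2 = (282 - 10^2)/26 = 182/26 = 7, a_2 = floor((16 + 10)/7) = 3.
  m_3 = 7*3 - 10 = 11, d_3 = (282 - 11^2)/7 = 161/7 = 23, a_3 = floor((16 + 11)/23) = 1.
  m_4 = 23*1 - 11 = 12, d_4 = (282 - 12^2)/23 = 138/23 = 6, a_4 = floor((16 + 12)/6) = 4.
  m_5 = 6*4 - 12 = 12, d_5 = (282 - 12^2)/6 = 138/6 = 23, a_5 = floor((16 + 12)/23) = 1.
  m_6 = 23*1 - 12 = 11, d_6 = (282 - 11^2)/23 = 161/23 = 7, a_6 = floor((16 + 11)/7) = 3.
  m_7 = 7*3 - 11 = 10, d_7 = (282 - 10^2)/7 = 182/7 = 26, a_7 = floor((16 + 10)/26) = 1.
  m_8 = 26*1 - 10 = 16, d_8 = (282 - 16^2)/26 = 26/26 = 1, a_8 = floor((16 + 16)/1) = 32.
  m_9 = 1*32 - 16 = 16, d_9 = (282 - 16^2)/1 = 26/1 = 26: (m_9, d_9) = (m_1, d_1) = (16, 26), so from here the quotients repeat a_1, ..., a_8; the period length is 8.
So sqrt(282) = [16; (1, 3, 1, 4, 1, 3, 1, 32)] with period length k = 8.
k is even, so the fundamental solution of x^2 - 282y^2 = 1 is (p_{k-1}, q_{k-1}) = (p_7, q_7); compute convergents through index 7.
Convergents (p_i = a_i*p_{i-1} + p_{i-2}, q_i = a_i*q_{i-1} + q_{i-2} with p_{-2}=0, p_{-1}=1, q_{-2}=1, q_{-1}=0):
  i=0: a_0=16, p_0 = 16*1 + 0 = 16, q_0 = 16*0 + 1 = 1.
  i=1: a_1=1, p_1 = 1*16 + 1 = 17, q_1 = 1*1 + 0 = 1.
  i=2: a_2=3, p_2 = 3*17 + 16 = 67, q_2 = 3*1 + 1 = 4.
  i=3: a_3=1, p_3 = 1*67 + 17 = 84, q_3 = 1*4 + 1 = 5.
  i=4: a_4=4, p_4 = 4*84 + 67 = 403, q_4 = 4*5 + 4 = 24.
  i=5: a_5=1, p_5 = 1*403 + 84 = 487, q_5 = 1*24 + 5 = 29.
  i=6: a_6=3, p_6 = 3*487 + 403 = 1864, q_6 = 3*29 + 24 = 111.
  i=7: a_7=1, p_7 = 1*1864 + 487 = 2351, q_7 = 1*111 + 29 = 140.
Check: 2351^2 - 282*140^2 = 5527201 - 5527200 = 1, so (x, y) = (2351, 140) solves the equation, and by the theorem it is the least positive solution.

(x, y) = (2351, 140)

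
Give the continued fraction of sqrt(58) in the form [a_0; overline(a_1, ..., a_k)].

[7; overline(1, 1, 1, 1, 1, 1, 14)]

Write x_i = (sqrt(58) + m_i)/d_i with (m_0, d_0) = (0, 1). a_0 = floor(sqrt(58)) = 7, since 7^2 = 49 <= 58 < 64 = 8^2.
Iterate m_{i+1} = d_i*a_i - m_i, d_{i+1} = (58 - m_{i+1}^2)/d_i, a_{i+1} = floor((a_0 + m_{i+1})/d_{i+1}):
  m_1 = 1*7 - 0 = 7, d_1 = (58 - 7^2)/1 = 9/1 = 9, a_1 = floor((7 + 7)/9) = 1.
  m_2 = 9*1 - 7 = 2, d_2 = (58 - 2^2)/9 = 54/9 = 6, a_2 = floor((7 + 2)/6) = 1.
  m_3 = 6*1 - 2 = 4, d_3 = (58 - 4^2)/6 = 42/6 = 7, a_3 = floor((7 + 4)/7) = 1.
  m_4 = 7*1 - 4 = 3, d_4 = (58 - 3^2)/7 = 49/7 = 7, a_4 = floor((7 + 3)/7) = 1.
  m_5 = 7*1 - 3 = 4, d_5 = (58 - 4^2)/7 = 42/7 = 6, a_5 = floor((7 + 4)/6) = 1.
  m_6 = 6*1 - 4 = 2, d_6 = (58 - 2^2)/6 = 54/6 = 9, a_6 = floor((7 + 2)/9) = 1.
  m_7 = 9*1 - 2 = 7, d_7 = (58 - 7^2)/9 = 9/9 = 1, a_7 = floor((7 + 7)/1) = 14.
  m_8 = 1*14 - 7 = 7, d_8 = (58 - 7^2)/1 = 9/1 = 9: (m_8, d_8) = (m_1, d_1) = (7, 9), so from here the quotients repeat a_1, ..., a_7; the period length is 7.
Hence the expansion of sqrt(58) is a_0 = 7 followed by the repeating block 1, 1, 1, 1, 1, 1, 14 (period 7).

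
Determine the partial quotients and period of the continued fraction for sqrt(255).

Write x_i = (sqrt(255) + m_i)/d_i with (m_0, d_0) = (0, 1). a_0 = floor(sqrt(255)) = 15, since 15^2 = 225 <= 255 < 256 = 16^2.
Iterate m_{i+1} = d_i*a_i - m_i, d_{i+1} = (255 - m_{i+1}^2)/d_i, a_{i+1} = floor((a_0 + m_{i+1})/d_{i+1}):
  m_1 = 1*15 - 0 = 15, d_1 = (255 - 15^2)/1 = 30/1 = 30, a_1 = floor((15 + 15)/30) = 1.
  m_2 = 30*1 - 15 = 15, d_2 = (255 - 15^2)/30 = 30/30 = 1, a_2 = floor((15 + 15)/1) = 30.
  m_3 = 1*30 - 15 = 15, d_3 = (255 - 15^2)/1 = 30/1 = 30: (m_3, d_3) = (m_1, d_1) = (15, 30), so from here the quotients repeat a_1, a_2; the period length is 2.
Hence the expansion of sqrt(255) is a_0 = 15 followed by the repeating block 1, 30 (period 2).

[15; (1, 30)]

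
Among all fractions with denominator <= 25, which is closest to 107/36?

74/25

Expand x = 107/36 as a continued fraction with the Euclidean algorithm:
  107 = 2*36 + 35, so a_0 = 2.
  36 = 1*35 + 1, so a_1 = 1.
  35 = 35*1 + 0, so a_2 = 35.
so x = [2; 1, 35].
Convergents (p_i = a_i*p_{i-1} + p_{i-2}, q_i = a_i*q_{i-1} + q_{i-2} with p_{-2}=0, p_{-1}=1, q_{-2}=1, q_{-1}=0), until the denominator exceeds 25:
  i=0: a_0=2, p_0 = 2*1 + 0 = 2, q_0 = 2*0 + 1 = 1.
  i=1: a_1=1, p_1 = 1*2 + 1 = 3, q_1 = 1*1 + 0 = 1.
  i=2: a_2=35, p_2 = 35*3 + 2 = 107, q_2 = 35*1 + 1 = 36.
q_2 = 36 > 25, so the last convergent with denominator <= 25 is p_1/q_1 = 3/1.
The closest fraction with denominator <= 25 is either p_1/q_1 or the intermediate fraction (k*p_1 + p_0)/(k*q_1 + q_0) with the largest k >= 1 whose denominator stays <= 25; these approach x as k grows, and every other convergent or intermediate fraction in range is farther away.
Largest k: floor((25 - q_0)/q_1) = floor((25 - 1)/1) = 24.
That gives (24*3 + 2)/(24*1 + 1) = 74/25.
Compare the errors: |x - 3/1| = |107*1 - 3*36|/(36*1) = 1/36, and |x - 74/25| = |107*25 - 74*36|/(36*25) = 11/900.
Cross-multiplying, 11*36 = 396 < 900 = 1*900, so 11/900 is smaller: the intermediate fraction 74/25 is closer to x than 3/1.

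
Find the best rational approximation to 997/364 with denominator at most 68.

63/23

Expand x = 997/364 as a continued fraction with the Euclidean algorithm:
  997 = 2*364 + 269, so a_0 = 2.
  364 = 1*269 + 95, so a_1 = 1.
  269 = 2*95 + 79, so a_2 = 2.
  95 = 1*79 + 16, so a_3 = 1.
  79 = 4*16 + 15, so a_4 = 4.
  16 = 1*15 + 1, so a_5 = 1.
  15 = 15*1 + 0, so a_6 = 15.
so x = [2; 1, 2, 1, 4, 1, 15].
Convergents (p_i = a_i*p_{i-1} + p_{i-2}, q_i = a_i*q_{i-1} + q_{i-2} with p_{-2}=0, p_{-1}=1, q_{-2}=1, q_{-1}=0), until the denominator exceeds 68:
  i=0: a_0=2, p_0 = 2*1 + 0 = 2, q_0 = 2*0 + 1 = 1.
  i=1: a_1=1, p_1 = 1*2 + 1 = 3, q_1 = 1*1 + 0 = 1.
  i=2: a_2=2, p_2 = 2*3 + 2 = 8, q_2 = 2*1 + 1 = 3.
  i=3: a_3=1, p_3 = 1*8 + 3 = 11, q_3 = 1*3 + 1 = 4.
  i=4: a_4=4, p_4 = 4*11 + 8 = 52, q_4 = 4*4 + 3 = 19.
  i=5: a_5=1, p_5 = 1*52 + 11 = 63, q_5 = 1*19 + 4 = 23.
  i=6: a_6=15, p_6 = 15*63 + 52 = 997, q_6 = 15*23 + 19 = 364.
q_6 = 364 > 68, so the last convergent with denominator <= 68 is p_5/q_5 = 63/23.
The closest fraction with denominator <= 68 is either p_5/q_5 or the intermediate fraction (k*p_5 + p_4)/(k*q_5 + q_4) with the largest k >= 1 whose denominator stays <= 68; these approach x as k grows, and every other convergent or intermediate fraction in range is farther away.
Largest k: floor((68 - q_4)/q_5) = floor((68 - 19)/23) = 2.
That gives (2*63 + 52)/(2*23 + 19) = 178/65.
Compare the errors: |x - 63/23| = |997*23 - 63*364|/(364*23) = 1/8372, and |x - 178/65| = |997*65 - 178*364|/(364*65) = 13/23660.
Cross-multiplying, 1*23660 = 23660 < 108836 = 13*8372, so 1/8372 is smaller: the convergent 63/23 is closer to x than 178/65.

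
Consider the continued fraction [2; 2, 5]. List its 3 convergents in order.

2/1, 5/2, 27/11

Using the convergent recurrence p_i = a_i*p_{i-1} + p_{i-2}, q_i = a_i*q_{i-1} + q_{i-2} with p_{-2}=0, p_{-1}=1, q_{-2}=1, q_{-1}=0:
  i=0: a_0=2, p_0 = 2*1 + 0 = 2, q_0 = 2*0 + 1 = 1.
  i=1: a_1=2, p_1 = 2*2 + 1 = 5, q_1 = 2*1 + 0 = 2.
  i=2: a_2=5, p_2 = 5*5 + 2 = 27, q_2 = 5*2 + 1 = 11.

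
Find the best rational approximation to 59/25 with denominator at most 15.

Expand x = 59/25 as a continued fraction with the Euclidean algorithm:
  59 = 2*25 + 9, so a_0 = 2.
  25 = 2*9 + 7, so a_1 = 2.
  9 = 1*7 + 2, so a_2 = 1.
  7 = 3*2 + 1, so a_3 = 3.
  2 = 2*1 + 0, so a_4 = 2.
so x = [2; 2, 1, 3, 2].
Convergents (p_i = a_i*p_{i-1} + p_{i-2}, q_i = a_i*q_{i-1} + q_{i-2} with p_{-2}=0, p_{-1}=1, q_{-2}=1, q_{-1}=0), until the denominator exceeds 15:
  i=0: a_0=2, p_0 = 2*1 + 0 = 2, q_0 = 2*0 + 1 = 1.
  i=1: a_1=2, p_1 = 2*2 + 1 = 5, q_1 = 2*1 + 0 = 2.
  i=2: a_2=1, p_2 = 1*5 + 2 = 7, q_2 = 1*2 + 1 = 3.
  i=3: a_3=3, p_3 = 3*7 + 5 = 26, q_3 = 3*3 + 2 = 11.
  i=4: a_4=2, p_4 = 2*26 + 7 = 59, q_4 = 2*11 + 3 = 25.
q_4 = 25 > 15, so the last convergent with denominator <= 15 is p_3/q_3 = 26/11.
The closest fraction with denominator <= 15 is either p_3/q_3 or the intermediate fraction (k*p_3 + p_2)/(k*q_3 + q_2) with the largest k >= 1 whose denominator stays <= 15; these approach x as k grows, and every other convergent or intermediate fraction in range is farther away.
Largest k: floor((15 - q_2)/q_3) = floor((15 - 3)/11) = 1.
That gives (1*26 + 7)/(1*11 + 3) = 33/14.
Compare the errors: |x - 26/11| = |59*11 - 26*25|/(25*11) = 1/275, and |x - 33/14| = |59*14 - 33*25|/(25*14) = 1/350.
Cross-multiplying, 1*275 = 275 < 350 = 1*350, so 1/350 is smaller: the intermediate fraction 33/14 is closer to x than 26/11.

33/14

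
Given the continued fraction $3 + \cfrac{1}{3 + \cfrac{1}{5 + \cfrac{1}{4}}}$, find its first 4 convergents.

Using the convergent recurrence p_i = a_i*p_{i-1} + p_{i-2}, q_i = a_i*q_{i-1} + q_{i-2} with p_{-2}=0, p_{-1}=1, q_{-2}=1, q_{-1}=0:
  i=0: a_0=3, p_0 = 3*1 + 0 = 3, q_0 = 3*0 + 1 = 1.
  i=1: a_1=3, p_1 = 3*3 + 1 = 10, q_1 = 3*1 + 0 = 3.
  i=2: a_2=5, p_2 = 5*10 + 3 = 53, q_2 = 5*3 + 1 = 16.
  i=3: a_3=4, p_3 = 4*53 + 10 = 222, q_3 = 4*16 + 3 = 67.

3/1, 10/3, 53/16, 222/67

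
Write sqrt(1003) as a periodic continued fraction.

[31; (1, 2, 31, 2, 1, 62)]

Write x_i = (sqrt(1003) + m_i)/d_i with (m_0, d_0) = (0, 1). a_0 = floor(sqrt(1003)) = 31, since 31^2 = 961 <= 1003 < 1024 = 32^2.
Iterate m_{i+1} = d_i*a_i - m_i, d_{i+1} = (1003 - m_{i+1}^2)/d_i, a_{i+1} = floor((a_0 + m_{i+1})/d_{i+1}):
  m_1 = 1*31 - 0 = 31, d_1 = (1003 - 31^2)/1 = 42/1 = 42, a_1 = floor((31 + 31)/42) = 1.
  m_2 = 42*1 - 31 = 11, d_2 = (1003 - 11^2)/42 = 882/42 = 21, a_2 = floor((31 + 11)/21) = 2.
  m_3 = 21*2 - 11 = 31, d_3 = (1003 - 31^2)/21 = 42/21 = 2, a_3 = floor((31 + 31)/2) = 31.
  m_4 = 2*31 - 31 = 31, d_4 = (1003 - 31^2)/2 = 42/2 = 21, a_4 = floor((31 + 31)/21) = 2.
  m_5 = 21*2 - 31 = 11, d_5 = (1003 - 11^2)/21 = 882/21 = 42, a_5 = floor((31 + 11)/42) = 1.
  m_6 = 42*1 - 11 = 31, d_6 = (1003 - 31^2)/42 = 42/42 = 1, a_6 = floor((31 + 31)/1) = 62.
  m_7 = 1*62 - 31 = 31, d_7 = (1003 - 31^2)/1 = 42/1 = 42: (m_7, d_7) = (m_1, d_1) = (31, 42), so from here the quotients repeat a_1, ..., a_6; the period length is 6.
Hence the expansion of sqrt(1003) is a_0 = 31 followed by the repeating block 1, 2, 31, 2, 1, 62 (period 6).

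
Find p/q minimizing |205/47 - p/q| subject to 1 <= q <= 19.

Expand x = 205/47 as a continued fraction with the Euclidean algorithm:
  205 = 4*47 + 17, so a_0 = 4.
  47 = 2*17 + 13, so a_1 = 2.
  17 = 1*13 + 4, so a_2 = 1.
  13 = 3*4 + 1, so a_3 = 3.
  4 = 4*1 + 0, so a_4 = 4.
so x = [4; 2, 1, 3, 4].
Convergents (p_i = a_i*p_{i-1} + p_{i-2}, q_i = a_i*q_{i-1} + q_{i-2} with p_{-2}=0, p_{-1}=1, q_{-2}=1, q_{-1}=0), until the denominator exceeds 19:
  i=0: a_0=4, p_0 = 4*1 + 0 = 4, q_0 = 4*0 + 1 = 1.
  i=1: a_1=2, p_1 = 2*4 + 1 = 9, q_1 = 2*1 + 0 = 2.
  i=2: a_2=1, p_2 = 1*9 + 4 = 13, q_2 = 1*2 + 1 = 3.
  i=3: a_3=3, p_3 = 3*13 + 9 = 48, q_3 = 3*3 + 2 = 11.
  i=4: a_4=4, p_4 = 4*48 + 13 = 205, q_4 = 4*11 + 3 = 47.
q_4 = 47 > 19, so the last convergent with denominator <= 19 is p_3/q_3 = 48/11.
The closest fraction with denominator <= 19 is either p_3/q_3 or the intermediate fraction (k*p_3 + p_2)/(k*q_3 + q_2) with the largest k >= 1 whose denominator stays <= 19; these approach x as k grows, and every other convergent or intermediate fraction in range is farther away.
Largest k: floor((19 - q_2)/q_3) = floor((19 - 3)/11) = 1.
That gives (1*48 + 13)/(1*11 + 3) = 61/14.
Compare the errors: |x - 48/11| = |205*11 - 48*47|/(47*11) = 1/517, and |x - 61/14| = |205*14 - 61*47|/(47*14) = 3/658.
Cross-multiplying, 1*658 = 658 < 1551 = 3*517, so 1/517 is smaller: the convergent 48/11 is closer to x than 61/14.

48/11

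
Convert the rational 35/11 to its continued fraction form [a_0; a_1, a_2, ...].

Run the Euclidean algorithm on 35 and 11; the successive quotients are the partial quotients a_0, a_1, ... (each step inverts the fractional part left over by the previous one):
  35 = 3*11 + 2, so a_0 = 3.
  11 = 5*2 + 1, so a_1 = 5.
  2 = 2*1 + 0, so a_2 = 2.
The remainder reaches 0 after 3 divisions, so the expansion has 3 partial quotients, read off in order.

[3; 5, 2]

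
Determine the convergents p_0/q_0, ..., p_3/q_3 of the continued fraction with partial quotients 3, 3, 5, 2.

3/1, 10/3, 53/16, 116/35

Using the convergent recurrence p_i = a_i*p_{i-1} + p_{i-2}, q_i = a_i*q_{i-1} + q_{i-2} with p_{-2}=0, p_{-1}=1, q_{-2}=1, q_{-1}=0:
  i=0: a_0=3, p_0 = 3*1 + 0 = 3, q_0 = 3*0 + 1 = 1.
  i=1: a_1=3, p_1 = 3*3 + 1 = 10, q_1 = 3*1 + 0 = 3.
  i=2: a_2=5, p_2 = 5*10 + 3 = 53, q_2 = 5*3 + 1 = 16.
  i=3: a_3=2, p_3 = 2*53 + 10 = 116, q_3 = 2*16 + 3 = 35.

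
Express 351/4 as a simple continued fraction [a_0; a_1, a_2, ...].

Run the Euclidean algorithm on 351 and 4; the successive quotients are the partial quotients a_0, a_1, ... (each step inverts the fractional part left over by the previous one):
  351 = 87*4 + 3, so a_0 = 87.
  4 = 1*3 + 1, so a_1 = 1.
  3 = 3*1 + 0, so a_2 = 3.
The remainder reaches 0 after 3 divisions, so the expansion has 3 partial quotients, read off in order.

[87; 1, 3]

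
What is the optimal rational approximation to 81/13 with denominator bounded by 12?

56/9

Expand x = 81/13 as a continued fraction with the Euclidean algorithm:
  81 = 6*13 + 3, so a_0 = 6.
  13 = 4*3 + 1, so a_1 = 4.
  3 = 3*1 + 0, so a_2 = 3.
so x = [6; 4, 3].
Convergents (p_i = a_i*p_{i-1} + p_{i-2}, q_i = a_i*q_{i-1} + q_{i-2} with p_{-2}=0, p_{-1}=1, q_{-2}=1, q_{-1}=0), until the denominator exceeds 12:
  i=0: a_0=6, p_0 = 6*1 + 0 = 6, q_0 = 6*0 + 1 = 1.
  i=1: a_1=4, p_1 = 4*6 + 1 = 25, q_1 = 4*1 + 0 = 4.
  i=2: a_2=3, p_2 = 3*25 + 6 = 81, q_2 = 3*4 + 1 = 13.
q_2 = 13 > 12, so the last convergent with denominator <= 12 is p_1/q_1 = 25/4.
The closest fraction with denominator <= 12 is either p_1/q_1 or the intermediate fraction (k*p_1 + p_0)/(k*q_1 + q_0) with the largest k >= 1 whose denominator stays <= 12; these approach x as k grows, and every other convergent or intermediate fraction in range is farther away.
Largest k: floor((12 - q_0)/q_1) = floor((12 - 1)/4) = 2.
That gives (2*25 + 6)/(2*4 + 1) = 56/9.
Compare the errors: |x - 25/4| = |81*4 - 25*13|/(13*4) = 1/52, and |x - 56/9| = |81*9 - 56*13|/(13*9) = 1/117.
Cross-multiplying, 1*52 = 52 < 117 = 1*117, so 1/117 is smaller: the intermediate fraction 56/9 is closer to x than 25/4.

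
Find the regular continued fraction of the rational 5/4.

Run the Euclidean algorithm on 5 and 4; the successive quotients are the partial quotients a_0, a_1, ... (each step inverts the fractional part left over by the previous one):
  5 = 1*4 + 1, so a_0 = 1.
  4 = 4*1 + 0, so a_1 = 4.
The remainder reaches 0 after 2 divisions, so the expansion has 2 partial quotients, read off in order.

[1; 4]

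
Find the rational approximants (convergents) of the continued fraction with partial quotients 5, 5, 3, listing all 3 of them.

5/1, 26/5, 83/16

Using the convergent recurrence p_i = a_i*p_{i-1} + p_{i-2}, q_i = a_i*q_{i-1} + q_{i-2} with p_{-2}=0, p_{-1}=1, q_{-2}=1, q_{-1}=0:
  i=0: a_0=5, p_0 = 5*1 + 0 = 5, q_0 = 5*0 + 1 = 1.
  i=1: a_1=5, p_1 = 5*5 + 1 = 26, q_1 = 5*1 + 0 = 5.
  i=2: a_2=3, p_2 = 3*26 + 5 = 83, q_2 = 3*5 + 1 = 16.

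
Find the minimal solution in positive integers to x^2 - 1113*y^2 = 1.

First expand sqrt(1113) as a continued fraction. With x_i = (sqrt(1113) + m_i)/d_i and (m_0, d_0) = (0, 1): a_0 = floor(sqrt(1113)) = 33, since 33^2 = 1089 <= 1113 < 1156 = 34^2.
Iterate m_{i+1} = d_i*a_i - m_i, d_{i+1} = (1113 - m_{i+1}^2)/d_i, a_{i+1} = floor((a_0 + m_{i+1})/d_{i+1}):
  m_1 = 1*33 - 0 = 33, d_1 = (1113 - 33^2)/1 = 24/1 = 24, a_1 = floor((33 + 33)/24) = 2.
  m_2 = 24*2 - 33 = 15, d_2 = (1113 - 15^2)/24 = 888/24 = 37, a_2 = floor((33 + 15)/37) = 1.
  m_3 = 37*1 - 15 = 22, d_3 = (1113 - 22^2)/37 = 629/37 = 17, a_3 = floor((33 + 22)/17) = 3.
  m_4 = 17*3 - 22 = 29, d_4 = (1113 - 29^2)/17 = 272/17 = 16, a_4 = floor((33 + 29)/16) = 3.
  m_5 = 16*3 - 29 = 19, d_5 = (1113 - 19^2)/16 = 752/16 = 47, a_5 = floor((33 + 19)/47) = 1.
  m_6 = 47*1 - 19 = 28, d_6 = (1113 - 28^2)/47 = 329/47 = 7, a_6 = floor((33 + 28)/7) = 8.
  m_7 = 7*8 - 28 = 28, d_7 = (1113 - 28^2)/7 = 329/7 = 47, a_7 = floor((33 + 28)/47) = 1.
  m_8 = 47*1 - 28 = 19, d_8 = (1113 - 19^2)/47 = 752/47 = 16, a_8 = floor((33 + 19)/16) = 3.
  m_9 = 16*3 - 19 = 29, d_9 = (1113 - 29^2)/16 = 272/16 = 17, a_9 = floor((33 + 29)/17) = 3.
  m_10 = 17*3 - 29 = 22, d_10 = (1113 - 22^2)/17 = 629/17 = 37, a_10 = floor((33 + 22)/37) = 1.
  m_11 = 37*1 - 22 = 15, d_11 = (1113 - 15^2)/37 = 888/37 = 24, a_11 = floor((33 + 15)/24) = 2.
  m_12 = 24*2 - 15 = 33, d_12 = (1113 - 33^2)/24 = 24/24 = 1, a_12 = floor((33 + 33)/1) = 66.
  m_13 = 1*66 - 33 = 33, d_13 = (1113 - 33^2)/1 = 24/1 = 24: (m_13, d_13) = (m_1, d_1) = (33, 24), so from here the quotients repeat a_1, ..., a_12; the period length is 12.
So sqrt(1113) = [33; (2, 1, 3, 3, 1, 8, 1, 3, 3, 1, 2, 66)] with period length k = 12.
k is even, so the fundamental solution of x^2 - 1113y^2 = 1 is (p_{k-1}, q_{k-1}) = (p_11, q_11); compute convergents through index 11.
Convergents (p_i = a_i*p_{i-1} + p_{i-2}, q_i = a_i*q_{i-1} + q_{i-2} with p_{-2}=0, p_{-1}=1, q_{-2}=1, q_{-1}=0):
  i=0: a_0=33, p_0 = 33*1 + 0 = 33, q_0 = 33*0 + 1 = 1.
  i=1: a_1=2, p_1 = 2*33 + 1 = 67, q_1 = 2*1 + 0 = 2.
  i=2: a_2=1, p_2 = 1*67 + 33 = 100, q_2 = 1*2 + 1 = 3.
  i=3: a_3=3, p_3 = 3*100 + 67 = 367, q_3 = 3*3 + 2 = 11.
  i=4: a_4=3, p_4 = 3*367 + 100 = 1201, q_4 = 3*11 + 3 = 36.
  i=5: a_5=1, p_5 = 1*1201 + 367 = 1568, q_5 = 1*36 + 11 = 47.
  i=6: a_6=8, p_6 = 8*1568 + 1201 = 13745, q_6 = 8*47 + 36 = 412.
  i=7: a_7=1, p_7 = 1*13745 + 1568 = 15313, q_7 = 1*412 + 47 = 459.
  i=8: a_8=3, p_8 = 3*15313 + 13745 = 59684, q_8 = 3*459 + 412 = 1789.
  i=9: a_9=3, p_9 = 3*59684 + 15313 = 194365, q_9 = 3*1789 + 459 = 5826.
  i=10: a_10=1, p_10 = 1*194365 + 59684 = 254049, q_10 = 1*5826 + 1789 = 7615.
  i=11: a_11=2, p_11 = 2*254049 + 194365 = 702463, q_11 = 2*7615 + 5826 = 21056.
Check: 702463^2 - 1113*21056^2 = 493454266369 - 493454266368 = 1, so (x, y) = (702463, 21056) solves the equation, and by the theorem it is the least positive solution.

(x, y) = (702463, 21056)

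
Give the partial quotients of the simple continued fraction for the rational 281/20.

[14; 20]

Run the Euclidean algorithm on 281 and 20; the successive quotients are the partial quotients a_0, a_1, ... (each step inverts the fractional part left over by the previous one):
  281 = 14*20 + 1, so a_0 = 14.
  20 = 20*1 + 0, so a_1 = 20.
The remainder reaches 0 after 2 divisions, so the expansion has 2 partial quotients, read off in order.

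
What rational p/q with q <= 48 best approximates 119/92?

22/17

Expand x = 119/92 as a continued fraction with the Euclidean algorithm:
  119 = 1*92 + 27, so a_0 = 1.
  92 = 3*27 + 11, so a_1 = 3.
  27 = 2*11 + 5, so a_2 = 2.
  11 = 2*5 + 1, so a_3 = 2.
  5 = 5*1 + 0, so a_4 = 5.
so x = [1; 3, 2, 2, 5].
Convergents (p_i = a_i*p_{i-1} + p_{i-2}, q_i = a_i*q_{i-1} + q_{i-2} with p_{-2}=0, p_{-1}=1, q_{-2}=1, q_{-1}=0), until the denominator exceeds 48:
  i=0: a_0=1, p_0 = 1*1 + 0 = 1, q_0 = 1*0 + 1 = 1.
  i=1: a_1=3, p_1 = 3*1 + 1 = 4, q_1 = 3*1 + 0 = 3.
  i=2: a_2=2, p_2 = 2*4 + 1 = 9, q_2 = 2*3 + 1 = 7.
  i=3: a_3=2, p_3 = 2*9 + 4 = 22, q_3 = 2*7 + 3 = 17.
  i=4: a_4=5, p_4 = 5*22 + 9 = 119, q_4 = 5*17 + 7 = 92.
q_4 = 92 > 48, so the last convergent with denominator <= 48 is p_3/q_3 = 22/17.
The closest fraction with denominator <= 48 is either p_3/q_3 or the intermediate fraction (k*p_3 + p_2)/(k*q_3 + q_2) with the largest k >= 1 whose denominator stays <= 48; these approach x as k grows, and every other convergent or intermediate fraction in range is farther away.
Largest k: floor((48 - q_2)/q_3) = floor((48 - 7)/17) = 2.
That gives (2*22 + 9)/(2*17 + 7) = 53/41.
Compare the errors: |x - 22/17| = |119*17 - 22*92|/(92*17) = 1/1564, and |x - 53/41| = |119*41 - 53*92|/(92*41) = 3/3772.
Cross-multiplying, 1*3772 = 3772 < 4692 = 3*1564, so 1/1564 is smaller: the convergent 22/17 is closer to x than 53/41.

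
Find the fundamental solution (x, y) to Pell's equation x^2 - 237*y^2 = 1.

First expand sqrt(237) as a continued fraction. With x_i = (sqrt(237) + m_i)/d_i and (m_0, d_0) = (0, 1): a_0 = floor(sqrt(237)) = 15, since 15^2 = 225 <= 237 < 256 = 16^2.
Iterate m_{i+1} = d_i*a_i - m_i, d_{i+1} = (237 - m_{i+1}^2)/d_i, a_{i+1} = floor((a_0 + m_{i+1})/d_{i+1}):
  m_1 = 1*15 - 0 = 15, d_1 = (237 - 15^2)/1 = 12/1 = 12, a_1 = floor((15 + 15)/12) = 2.
  m_2 = 12*2 - 15 = 9, d_2 = (237 - 9^2)/12 = 156/12 = 13, a_2 = floor((15 + 9)/13) = 1.
  m_3 = 13*1 - 9 = 4, d_3 = (237 - 4^2)/13 = 221/13 = 17, a_3 = floor((15 + 4)/17) = 1.
  m_4 = 17*1 - 4 = 13, d_4 = (237 - 13^2)/17 = 68/17 = 4, a_4 = floor((15 + 13)/4) = 7.
  m_5 = 4*7 - 13 = 15, d_5 = (237 - 15^2)/4 = 12/4 = 3, a_5 = floor((15 + 15)/3) = 10.
  m_6 = 3*10 - 15 = 15, d_6 = (237 - 15^2)/3 = 12/3 = 4, a_6 = floor((15 + 15)/4) = 7.
  m_7 = 4*7 - 15 = 13, d_7 = (237 - 13^2)/4 = 68/4 = 17, a_7 = floor((15 + 13)/17) = 1.
  m_8 = 17*1 - 13 = 4, d_8 = (237 - 4^2)/17 = 221/17 = 13, a_8 = floor((15 + 4)/13) = 1.
  m_9 = 13*1 - 4 = 9, d_9 = (237 - 9^2)/13 = 156/13 = 12, a_9 = floor((15 + 9)/12) = 2.
  m_10 = 12*2 - 9 = 15, d_10 = (237 - 15^2)/12 = 12/12 = 1, a_10 = floor((15 + 15)/1) = 30.
  m_11 = 1*30 - 15 = 15, d_11 = (237 - 15^2)/1 = 12/1 = 12: (m_11, d_11) = (m_1, d_1) = (15, 12), so from here the quotients repeat a_1, ..., a_10; the period length is 10.
So sqrt(237) = [15; (2, 1, 1, 7, 10, 7, 1, 1, 2, 30)] with period length k = 10.
k is even, so the fundamental solution of x^2 - 237y^2 = 1 is (p_{k-1}, q_{k-1}) = (p_9, q_9); compute convergents through index 9.
Convergents (p_i = a_i*p_{i-1} + p_{i-2}, q_i = a_i*q_{i-1} + q_{i-2} with p_{-2}=0, p_{-1}=1, q_{-2}=1, q_{-1}=0):
  i=0: a_0=15, p_0 = 15*1 + 0 = 15, q_0 = 15*0 + 1 = 1.
  i=1: a_1=2, p_1 = 2*15 + 1 = 31, q_1 = 2*1 + 0 = 2.
  i=2: a_2=1, p_2 = 1*31 + 15 = 46, q_2 = 1*2 + 1 = 3.
  i=3: a_3=1, p_3 = 1*46 + 31 = 77, q_3 = 1*3 + 2 = 5.
  i=4: a_4=7, p_4 = 7*77 + 46 = 585, q_4 = 7*5 + 3 = 38.
  i=5: a_5=10, p_5 = 10*585 + 77 = 5927, q_5 = 10*38 + 5 = 385.
  i=6: a_6=7, p_6 = 7*5927 + 585 = 42074, q_6 = 7*385 + 38 = 2733.
  i=7: a_7=1, p_7 = 1*42074 + 5927 = 48001, q_7 = 1*2733 + 385 = 3118.
  i=8: a_8=1, p_8 = 1*48001 + 42074 = 90075, q_8 = 1*3118 + 2733 = 5851.
  i=9: a_9=2, p_9 = 2*90075 + 48001 = 228151, q_9 = 2*5851 + 3118 = 14820.
Check: 228151^2 - 237*14820^2 = 52052878801 - 52052878800 = 1, so (x, y) = (228151, 14820) solves the equation, and by the theorem it is the least positive solution.

(x, y) = (228151, 14820)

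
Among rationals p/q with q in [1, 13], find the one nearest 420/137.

Expand x = 420/137 as a continued fraction with the Euclidean algorithm:
  420 = 3*137 + 9, so a_0 = 3.
  137 = 15*9 + 2, so a_1 = 15.
  9 = 4*2 + 1, so a_2 = 4.
  2 = 2*1 + 0, so a_3 = 2.
so x = [3; 15, 4, 2].
Convergents (p_i = a_i*p_{i-1} + p_{i-2}, q_i = a_i*q_{i-1} + q_{i-2} with p_{-2}=0, p_{-1}=1, q_{-2}=1, q_{-1}=0), until the denominator exceeds 13:
  i=0: a_0=3, p_0 = 3*1 + 0 = 3, q_0 = 3*0 + 1 = 1.
  i=1: a_1=15, p_1 = 15*3 + 1 = 46, q_1 = 15*1 + 0 = 15.
q_1 = 15 > 13, so the last convergent with denominator <= 13 is p_0/q_0 = 3/1.
The closest fraction with denominator <= 13 is either p_0/q_0 or the intermediate fraction (k*p_0 + p_{-1})/(k*q_0 + q_{-1}) with the largest k >= 1 whose denominator stays <= 13; these approach x as k grows, and every other convergent or intermediate fraction in range is farther away.
Largest k: floor((13 - q_{-1})/q_0) = floor((13 - 0)/1) = 13 (using the seeds p_{-1} = 1, q_{-1} = 0).
That gives (13*3 + 1)/(13*1 + 0) = 40/13.
Compare the errors: |x - 3/1| = |420*1 - 3*137|/(137*1) = 9/137, and |x - 40/13| = |420*13 - 40*137|/(137*13) = 20/1781.
Cross-multiplying, 20*137 = 2740 < 16029 = 9*1781, so 20/1781 is smaller: the intermediate fraction 40/13 is closer to x than 3/1.

40/13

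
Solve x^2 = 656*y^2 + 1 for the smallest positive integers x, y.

First expand sqrt(656) as a continued fraction. With x_i = (sqrt(656) + m_i)/d_i and (m_0, d_0) = (0, 1): a_0 = floor(sqrt(656)) = 25, since 25^2 = 625 <= 656 < 676 = 26^2.
Iterate m_{i+1} = d_i*a_i - m_i, d_{i+1} = (656 - m_{i+1}^2)/d_i, a_{i+1} = floor((a_0 + m_{i+1})/d_{i+1}):
  m_1 = 1*25 - 0 = 25, d_1 = (656 - 25^2)/1 = 31/1 = 31, a_1 = floor((25 + 25)/31) = 1.
  m_2 = 31*1 - 25 = 6, d_2 = (656 - 6^2)/31 = 620/31 = 20, a_2 = floor((25 + 6)/20) = 1.
  m_3 = 20*1 - 6 = 14, d_3 = (656 - 14^2)/20 = 460/20 = 23, a_3 = floor((25 + 14)/23) = 1.
  m_4 = 23*1 - 14 = 9, d_4 = (656 - 9^2)/23 = 575/23 = 25, a_4 = floor((25 + 9)/25) = 1.
  m_5 = 25*1 - 9 = 16, d_5 = (656 - 16^2)/25 = 400/25 = 16, a_5 = floor((25 + 16)/16) = 2.
  m_6 = 16*2 - 16 = 16, d_6 = (656 - 16^2)/16 = 400/16 = 25, a_6 = floor((25 + 16)/25) = 1.
  m_7 = 25*1 - 16 = 9, d_7 = (656 - 9^2)/25 = 575/25 = 23, a_7 = floor((25 + 9)/23) = 1.
  m_8 = 23*1 - 9 = 14, d_8 = (656 - 14^2)/23 = 460/23 = 20, a_8 = floor((25 + 14)/20) = 1.
  m_9 = 20*1 - 14 = 6, d_9 = (656 - 6^2)/20 = 620/20 = 31, a_9 = floor((25 + 6)/31) = 1.
  m_10 = 31*1 - 6 = 25, d_10 = (656 - 25^2)/31 = 31/31 = 1, a_10 = floor((25 + 25)/1) = 50.
  m_11 = 1*50 - 25 = 25, d_11 = (656 - 25^2)/1 = 31/1 = 31: (m_11, d_11) = (m_1, d_1) = (25, 31), so from here the quotients repeat a_1, ..., a_10; the period length is 10.
So sqrt(656) = [25; (1, 1, 1, 1, 2, 1, 1, 1, 1, 50)] with period length k = 10.
k is even, so the fundamental solution of x^2 - 656y^2 = 1 is (p_{k-1}, q_{k-1}) = (p_9, q_9); compute convergents through index 9.
Convergents (p_i = a_i*p_{i-1} + p_{i-2}, q_i = a_i*q_{i-1} + q_{i-2} with p_{-2}=0, p_{-1}=1, q_{-2}=1, q_{-1}=0):
  i=0: a_0=25, p_0 = 25*1 + 0 = 25, q_0 = 25*0 + 1 = 1.
  i=1: a_1=1, p_1 = 1*25 + 1 = 26, q_1 = 1*1 + 0 = 1.
  i=2: a_2=1, p_2 = 1*26 + 25 = 51, q_2 = 1*1 + 1 = 2.
  i=3: a_3=1, p_3 = 1*51 + 26 = 77, q_3 = 1*2 + 1 = 3.
  i=4: a_4=1, p_4 = 1*77 + 51 = 128, q_4 = 1*3 + 2 = 5.
  i=5: a_5=2, p_5 = 2*128 + 77 = 333, q_5 = 2*5 + 3 = 13.
  i=6: a_6=1, p_6 = 1*333 + 128 = 461, q_6 = 1*13 + 5 = 18.
  i=7: a_7=1, p_7 = 1*461 + 333 = 794, q_7 = 1*18 + 13 = 31.
  i=8: a_8=1, p_8 = 1*794 + 461 = 1255, q_8 = 1*31 + 18 = 49.
  i=9: a_9=1, p_9 = 1*1255 + 794 = 2049, q_9 = 1*49 + 31 = 80.
Check: 2049^2 - 656*80^2 = 4198401 - 4198400 = 1, so (x, y) = (2049, 80) solves the equation, and by the theorem it is the least positive solution.

(x, y) = (2049, 80)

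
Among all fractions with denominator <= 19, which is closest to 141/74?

21/11

Expand x = 141/74 as a continued fraction with the Euclidean algorithm:
  141 = 1*74 + 67, so a_0 = 1.
  74 = 1*67 + 7, so a_1 = 1.
  67 = 9*7 + 4, so a_2 = 9.
  7 = 1*4 + 3, so a_3 = 1.
  4 = 1*3 + 1, so a_4 = 1.
  3 = 3*1 + 0, so a_5 = 3.
so x = [1; 1, 9, 1, 1, 3].
Convergents (p_i = a_i*p_{i-1} + p_{i-2}, q_i = a_i*q_{i-1} + q_{i-2} with p_{-2}=0, p_{-1}=1, q_{-2}=1, q_{-1}=0), until the denominator exceeds 19:
  i=0: a_0=1, p_0 = 1*1 + 0 = 1, q_0 = 1*0 + 1 = 1.
  i=1: a_1=1, p_1 = 1*1 + 1 = 2, q_1 = 1*1 + 0 = 1.
  i=2: a_2=9, p_2 = 9*2 + 1 = 19, q_2 = 9*1 + 1 = 10.
  i=3: a_3=1, p_3 = 1*19 + 2 = 21, q_3 = 1*10 + 1 = 11.
  i=4: a_4=1, p_4 = 1*21 + 19 = 40, q_4 = 1*11 + 10 = 21.
q_4 = 21 > 19, so the last convergent with denominator <= 19 is p_3/q_3 = 21/11.
The closest fraction with denominator <= 19 is either p_3/q_3 or the intermediate fraction (k*p_3 + p_2)/(k*q_3 + q_2) with the largest k >= 1 whose denominator stays <= 19; these approach x as k grows, and every other convergent or intermediate fraction in range is farther away.
Largest k: floor((19 - q_2)/q_3) = floor((19 - 10)/11) = 0.
Since k = 0, no intermediate fraction beyond p_3/q_3 has denominator <= 19, so the convergent 21/11 is the closest (its error is |141*11 - 21*74|/(74*11) = 3/814).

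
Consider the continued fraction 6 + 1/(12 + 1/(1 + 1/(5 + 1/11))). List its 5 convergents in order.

6/1, 73/12, 79/13, 468/77, 5227/860

Using the convergent recurrence p_i = a_i*p_{i-1} + p_{i-2}, q_i = a_i*q_{i-1} + q_{i-2} with p_{-2}=0, p_{-1}=1, q_{-2}=1, q_{-1}=0:
  i=0: a_0=6, p_0 = 6*1 + 0 = 6, q_0 = 6*0 + 1 = 1.
  i=1: a_1=12, p_1 = 12*6 + 1 = 73, q_1 = 12*1 + 0 = 12.
  i=2: a_2=1, p_2 = 1*73 + 6 = 79, q_2 = 1*12 + 1 = 13.
  i=3: a_3=5, p_3 = 5*79 + 73 = 468, q_3 = 5*13 + 12 = 77.
  i=4: a_4=11, p_4 = 11*468 + 79 = 5227, q_4 = 11*77 + 13 = 860.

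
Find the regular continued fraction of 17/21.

[0; 1, 4, 4]

Run the Euclidean algorithm on 17 and 21; the successive quotients are the partial quotients a_0, a_1, ... (each step inverts the fractional part left over by the previous one):
  17 = 0*21 + 17, so a_0 = 0.
  21 = 1*17 + 4, so a_1 = 1.
  17 = 4*4 + 1, so a_2 = 4.
  4 = 4*1 + 0, so a_3 = 4.
The remainder reaches 0 after 4 divisions, so the expansion has 4 partial quotients, read off in order.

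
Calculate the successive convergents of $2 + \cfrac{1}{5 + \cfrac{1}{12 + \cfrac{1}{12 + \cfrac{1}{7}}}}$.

2/1, 11/5, 134/61, 1619/737, 11467/5220

Using the convergent recurrence p_i = a_i*p_{i-1} + p_{i-2}, q_i = a_i*q_{i-1} + q_{i-2} with p_{-2}=0, p_{-1}=1, q_{-2}=1, q_{-1}=0:
  i=0: a_0=2, p_0 = 2*1 + 0 = 2, q_0 = 2*0 + 1 = 1.
  i=1: a_1=5, p_1 = 5*2 + 1 = 11, q_1 = 5*1 + 0 = 5.
  i=2: a_2=12, p_2 = 12*11 + 2 = 134, q_2 = 12*5 + 1 = 61.
  i=3: a_3=12, p_3 = 12*134 + 11 = 1619, q_3 = 12*61 + 5 = 737.
  i=4: a_4=7, p_4 = 7*1619 + 134 = 11467, q_4 = 7*737 + 61 = 5220.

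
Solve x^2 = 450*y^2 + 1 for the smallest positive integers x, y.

First expand sqrt(450) as a continued fraction. With x_i = (sqrt(450) + m_i)/d_i and (m_0, d_0) = (0, 1): a_0 = floor(sqrt(450)) = 21, since 21^2 = 441 <= 450 < 484 = 22^2.
Iterate m_{i+1} = d_i*a_i - m_i, d_{i+1} = (450 - m_{i+1}^2)/d_i, a_{i+1} = floor((a_0 + m_{i+1})/d_{i+1}):
  m_1 = 1*21 - 0 = 21, d_1 = (450 - 21^2)/1 = 9/1 = 9, a_1 = floor((21 + 21)/9) = 4.
  m_2 = 9*4 - 21 = 15, d_2 = (450 - 15^2)/9 = 225/9 = 25, a_2 = floor((21 + 15)/25) = 1.
  m_3 = 25*1 - 15 = 10, d_3 = (450 - 10^2)/25 = 350/25 = 14, a_3 = floor((21 + 10)/14) = 2.
  m_4 = 14*2 - 10 = 18, d_4 = (450 - 18^2)/14 = 126/14 = 9, a_4 = floor((21 + 18)/9) = 4.
  m_5 = 9*4 - 18 = 18, d_5 = (450 - 18^2)/9 = 126/9 = 14, a_5 = floor((21 + 18)/14) = 2.
  m_6 = 14*2 - 18 = 10, d_6 = (450 - 10^2)/14 = 350/14 = 25, a_6 = floor((21 + 10)/25) = 1.
  m_7 = 25*1 - 10 = 15, d_7 = (450 - 15^2)/25 = 225/25 = 9, a_7 = floor((21 + 15)/9) = 4.
  m_8 = 9*4 - 15 = 21, d_8 = (450 - 21^2)/9 = 9/9 = 1, a_8 = floor((21 + 21)/1) = 42.
  m_9 = 1*42 - 21 = 21, d_9 = (450 - 21^2)/1 = 9/1 = 9: (m_9, d_9) = (m_1, d_1) = (21, 9), so from here the quotients repeat a_1, ..., a_8; the period length is 8.
So sqrt(450) = [21; (4, 1, 2, 4, 2, 1, 4, 42)] with period length k = 8.
k is even, so the fundamental solution of x^2 - 450y^2 = 1 is (p_{k-1}, q_{k-1}) = (p_7, q_7); compute convergents through index 7.
Convergents (p_i = a_i*p_{i-1} + p_{i-2}, q_i = a_i*q_{i-1} + q_{i-2} with p_{-2}=0, p_{-1}=1, q_{-2}=1, q_{-1}=0):
  i=0: a_0=21, p_0 = 21*1 + 0 = 21, q_0 = 21*0 + 1 = 1.
  i=1: a_1=4, p_1 = 4*21 + 1 = 85, q_1 = 4*1 + 0 = 4.
  i=2: a_2=1, p_2 = 1*85 + 21 = 106, q_2 = 1*4 + 1 = 5.
  i=3: a_3=2, p_3 = 2*106 + 85 = 297, q_3 = 2*5 + 4 = 14.
  i=4: a_4=4, p_4 = 4*297 + 106 = 1294, q_4 = 4*14 + 5 = 61.
  i=5: a_5=2, p_5 = 2*1294 + 297 = 2885, q_5 = 2*61 + 14 = 136.
  i=6: a_6=1, p_6 = 1*2885 + 1294 = 4179, q_6 = 1*136 + 61 = 197.
  i=7: a_7=4, p_7 = 4*4179 + 2885 = 19601, q_7 = 4*197 + 136 = 924.
Check: 19601^2 - 450*924^2 = 384199201 - 384199200 = 1, so (x, y) = (19601, 924) solves the equation, and by the theorem it is the least positive solution.

(x, y) = (19601, 924)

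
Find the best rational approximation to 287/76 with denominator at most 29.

Expand x = 287/76 as a continued fraction with the Euclidean algorithm:
  287 = 3*76 + 59, so a_0 = 3.
  76 = 1*59 + 17, so a_1 = 1.
  59 = 3*17 + 8, so a_2 = 3.
  17 = 2*8 + 1, so a_3 = 2.
  8 = 8*1 + 0, so a_4 = 8.
so x = [3; 1, 3, 2, 8].
Convergents (p_i = a_i*p_{i-1} + p_{i-2}, q_i = a_i*q_{i-1} + q_{i-2} with p_{-2}=0, p_{-1}=1, q_{-2}=1, q_{-1}=0), until the denominator exceeds 29:
  i=0: a_0=3, p_0 = 3*1 + 0 = 3, q_0 = 3*0 + 1 = 1.
  i=1: a_1=1, p_1 = 1*3 + 1 = 4, q_1 = 1*1 + 0 = 1.
  i=2: a_2=3, p_2 = 3*4 + 3 = 15, q_2 = 3*1 + 1 = 4.
  i=3: a_3=2, p_3 = 2*15 + 4 = 34, q_3 = 2*4 + 1 = 9.
  i=4: a_4=8, p_4 = 8*34 + 15 = 287, q_4 = 8*9 + 4 = 76.
q_4 = 76 > 29, so the last convergent with denominator <= 29 is p_3/q_3 = 34/9.
The closest fraction with denominator <= 29 is either p_3/q_3 or the intermediate fraction (k*p_3 + p_2)/(k*q_3 + q_2) with the largest k >= 1 whose denominator stays <= 29; these approach x as k grows, and every other convergent or intermediate fraction in range is farther away.
Largest k: floor((29 - q_2)/q_3) = floor((29 - 4)/9) = 2.
That gives (2*34 + 15)/(2*9 + 4) = 83/22.
Compare the errors: |x - 34/9| = |287*9 - 34*76|/(76*9) = 1/684, and |x - 83/22| = |287*22 - 83*76|/(76*22) = 6/1672.
Cross-multiplying, 1*1672 = 1672 < 4104 = 6*684, so 1/684 is smaller: the convergent 34/9 is closer to x than 83/22.

34/9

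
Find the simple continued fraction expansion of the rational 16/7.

[2; 3, 2]

Run the Euclidean algorithm on 16 and 7; the successive quotients are the partial quotients a_0, a_1, ... (each step inverts the fractional part left over by the previous one):
  16 = 2*7 + 2, so a_0 = 2.
  7 = 3*2 + 1, so a_1 = 3.
  2 = 2*1 + 0, so a_2 = 2.
The remainder reaches 0 after 3 divisions, so the expansion has 3 partial quotients, read off in order.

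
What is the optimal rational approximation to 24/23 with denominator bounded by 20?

Expand x = 24/23 as a continued fraction with the Euclidean algorithm:
  24 = 1*23 + 1, so a_0 = 1.
  23 = 23*1 + 0, so a_1 = 23.
so x = [1; 23].
Convergents (p_i = a_i*p_{i-1} + p_{i-2}, q_i = a_i*q_{i-1} + q_{i-2} with p_{-2}=0, p_{-1}=1, q_{-2}=1, q_{-1}=0), until the denominator exceeds 20:
  i=0: a_0=1, p_0 = 1*1 + 0 = 1, q_0 = 1*0 + 1 = 1.
  i=1: a_1=23, p_1 = 23*1 + 1 = 24, q_1 = 23*1 + 0 = 23.
q_1 = 23 > 20, so the last convergent with denominator <= 20 is p_0/q_0 = 1/1.
The closest fraction with denominator <= 20 is either p_0/q_0 or the intermediate fraction (k*p_0 + p_{-1})/(k*q_0 + q_{-1}) with the largest k >= 1 whose denominator stays <= 20; these approach x as k grows, and every other convergent or intermediate fraction in range is farther away.
Largest k: floor((20 - q_{-1})/q_0) = floor((20 - 0)/1) = 20 (using the seeds p_{-1} = 1, q_{-1} = 0).
That gives (20*1 + 1)/(20*1 + 0) = 21/20.
Compare the errors: |x - 1/1| = |24*1 - 1*23|/(23*1) = 1/23, and |x - 21/20| = |24*20 - 21*23|/(23*20) = 3/460.
Cross-multiplying, 3*23 = 69 < 460 = 1*460, so 3/460 is smaller: the intermediate fraction 21/20 is closer to x than 1/1.

21/20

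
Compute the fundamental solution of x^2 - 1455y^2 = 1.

First expand sqrt(1455) as a continued fraction. With x_i = (sqrt(1455) + m_i)/d_i and (m_0, d_0) = (0, 1): a_0 = floor(sqrt(1455)) = 38, since 38^2 = 1444 <= 1455 < 1521 = 39^2.
Iterate m_{i+1} = d_i*a_i - m_i, d_{i+1} = (1455 - m_{i+1}^2)/d_i, a_{i+1} = floor((a_0 + m_{i+1})/d_{i+1}):
  m_1 = 1*38 - 0 = 38, d_1 = (1455 - 38^2)/1 = 11/1 = 11, a_1 = floor((38 + 38)/11) = 6.
  m_2 = 11*6 - 38 = 28, d_2 = (1455 - 28^2)/11 = 671/11 = 61, a_2 = floor((38 + 28)/61) = 1.
  m_3 = 61*1 - 28 = 33, d_3 = (1455 - 33^2)/61 = 366/61 = 6, a_3 = floor((38 + 33)/6) = 11.
  m_4 = 6*11 - 33 = 33, d_4 = (1455 - 33^2)/6 = 366/6 = 61, a_4 = floor((38 + 33)/61) = 1.
  m_5 = 61*1 - 33 = 28, d_5 = (1455 - 28^2)/61 = 671/61 = 11, a_5 = floor((38 + 28)/11) = 6.
  m_6 = 11*6 - 28 = 38, d_6 = (1455 - 38^2)/11 = 11/11 = 1, a_6 = floor((38 + 38)/1) = 76.
  m_7 = 1*76 - 38 = 38, d_7 = (1455 - 38^2)/1 = 11/1 = 11: (m_7, d_7) = (m_1, d_1) = (38, 11), so from here the quotients repeat a_1, ..., a_6; the period length is 6.
So sqrt(1455) = [38; (6, 1, 11, 1, 6, 76)] with period length k = 6.
k is even, so the fundamental solution of x^2 - 1455y^2 = 1 is (p_{k-1}, q_{k-1}) = (p_5, q_5); compute convergents through index 5.
Convergents (p_i = a_i*p_{i-1} + p_{i-2}, q_i = a_i*q_{i-1} + q_{i-2} with p_{-2}=0, p_{-1}=1, q_{-2}=1, q_{-1}=0):
  i=0: a_0=38, p_0 = 38*1 + 0 = 38, q_0 = 38*0 + 1 = 1.
  i=1: a_1=6, p_1 = 6*38 + 1 = 229, q_1 = 6*1 + 0 = 6.
  i=2: a_2=1, p_2 = 1*229 + 38 = 267, q_2 = 1*6 + 1 = 7.
  i=3: a_3=11, p_3 = 11*267 + 229 = 3166, q_3 = 11*7 + 6 = 83.
  i=4: a_4=1, p_4 = 1*3166 + 267 = 3433, q_4 = 1*83 + 7 = 90.
  i=5: a_5=6, p_5 = 6*3433 + 3166 = 23764, q_5 = 6*90 + 83 = 623.
Check: 23764^2 - 1455*623^2 = 564727696 - 564727695 = 1, so (x, y) = (23764, 623) solves the equation, and by the theorem it is the least positive solution.

(x, y) = (23764, 623)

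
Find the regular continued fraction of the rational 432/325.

[1; 3, 26, 1, 3]

Run the Euclidean algorithm on 432 and 325; the successive quotients are the partial quotients a_0, a_1, ... (each step inverts the fractional part left over by the previous one):
  432 = 1*325 + 107, so a_0 = 1.
  325 = 3*107 + 4, so a_1 = 3.
  107 = 26*4 + 3, so a_2 = 26.
  4 = 1*3 + 1, so a_3 = 1.
  3 = 3*1 + 0, so a_4 = 3.
The remainder reaches 0 after 5 divisions, so the expansion has 5 partial quotients, read off in order.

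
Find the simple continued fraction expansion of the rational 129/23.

Run the Euclidean algorithm on 129 and 23; the successive quotients are the partial quotients a_0, a_1, ... (each step inverts the fractional part left over by the previous one):
  129 = 5*23 + 14, so a_0 = 5.
  23 = 1*14 + 9, so a_1 = 1.
  14 = 1*9 + 5, so a_2 = 1.
  9 = 1*5 + 4, so a_3 = 1.
  5 = 1*4 + 1, so a_4 = 1.
  4 = 4*1 + 0, so a_5 = 4.
The remainder reaches 0 after 6 divisions, so the expansion has 6 partial quotients, read off in order.

[5; 1, 1, 1, 1, 4]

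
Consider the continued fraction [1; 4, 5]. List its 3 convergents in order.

1/1, 5/4, 26/21

Using the convergent recurrence p_i = a_i*p_{i-1} + p_{i-2}, q_i = a_i*q_{i-1} + q_{i-2} with p_{-2}=0, p_{-1}=1, q_{-2}=1, q_{-1}=0:
  i=0: a_0=1, p_0 = 1*1 + 0 = 1, q_0 = 1*0 + 1 = 1.
  i=1: a_1=4, p_1 = 4*1 + 1 = 5, q_1 = 4*1 + 0 = 4.
  i=2: a_2=5, p_2 = 5*5 + 1 = 26, q_2 = 5*4 + 1 = 21.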